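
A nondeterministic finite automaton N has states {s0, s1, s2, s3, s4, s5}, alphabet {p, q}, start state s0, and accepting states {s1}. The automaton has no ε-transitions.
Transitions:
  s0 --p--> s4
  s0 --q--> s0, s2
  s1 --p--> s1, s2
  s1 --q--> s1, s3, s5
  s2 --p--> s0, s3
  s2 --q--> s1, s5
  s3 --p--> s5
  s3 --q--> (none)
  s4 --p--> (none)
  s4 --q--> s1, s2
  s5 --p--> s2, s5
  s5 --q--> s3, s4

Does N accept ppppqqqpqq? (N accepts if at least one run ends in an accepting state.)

Start: {s0}
read p: {s4}
read p: {}
The reachable set is empty and stays empty for the remaining 8 symbols.
Reachable ∩ accepting = {} — empty.

rejected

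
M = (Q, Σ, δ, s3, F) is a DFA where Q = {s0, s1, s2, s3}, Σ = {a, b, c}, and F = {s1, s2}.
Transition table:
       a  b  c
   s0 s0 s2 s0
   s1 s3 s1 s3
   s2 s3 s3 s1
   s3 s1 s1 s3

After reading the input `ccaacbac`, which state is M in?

s3

s3 --c--> s3
s3 --c--> s3
s3 --a--> s1
s1 --a--> s3
s3 --c--> s3
s3 --b--> s1
s1 --a--> s3
s3 --c--> s3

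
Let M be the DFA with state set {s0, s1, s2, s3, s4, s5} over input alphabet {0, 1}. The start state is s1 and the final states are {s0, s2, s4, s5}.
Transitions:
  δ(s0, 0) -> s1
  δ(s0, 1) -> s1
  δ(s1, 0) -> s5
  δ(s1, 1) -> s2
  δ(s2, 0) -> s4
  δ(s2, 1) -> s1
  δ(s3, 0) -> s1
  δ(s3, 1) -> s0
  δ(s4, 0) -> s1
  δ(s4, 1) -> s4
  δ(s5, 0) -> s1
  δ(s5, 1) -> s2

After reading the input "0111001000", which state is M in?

s1 --0--> s5
s5 --1--> s2
s2 --1--> s1
s1 --1--> s2
s2 --0--> s4
s4 --0--> s1
s1 --1--> s2
s2 --0--> s4
s4 --0--> s1
s1 --0--> s5

s5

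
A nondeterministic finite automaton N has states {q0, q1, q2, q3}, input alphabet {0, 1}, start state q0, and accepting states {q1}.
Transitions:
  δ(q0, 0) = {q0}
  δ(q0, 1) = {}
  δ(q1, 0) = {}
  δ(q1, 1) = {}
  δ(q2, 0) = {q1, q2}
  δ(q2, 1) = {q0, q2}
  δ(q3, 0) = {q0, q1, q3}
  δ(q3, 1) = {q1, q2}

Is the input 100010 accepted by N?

Start: {q0}
read 1: {}
The reachable set is empty and stays empty for the remaining 5 symbols.
Reachable ∩ accepting = {} — empty.

rejected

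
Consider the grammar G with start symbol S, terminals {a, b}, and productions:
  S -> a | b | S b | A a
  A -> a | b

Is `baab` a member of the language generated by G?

no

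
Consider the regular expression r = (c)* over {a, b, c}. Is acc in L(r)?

no

acc cannot be split into zero or more pieces each matching c.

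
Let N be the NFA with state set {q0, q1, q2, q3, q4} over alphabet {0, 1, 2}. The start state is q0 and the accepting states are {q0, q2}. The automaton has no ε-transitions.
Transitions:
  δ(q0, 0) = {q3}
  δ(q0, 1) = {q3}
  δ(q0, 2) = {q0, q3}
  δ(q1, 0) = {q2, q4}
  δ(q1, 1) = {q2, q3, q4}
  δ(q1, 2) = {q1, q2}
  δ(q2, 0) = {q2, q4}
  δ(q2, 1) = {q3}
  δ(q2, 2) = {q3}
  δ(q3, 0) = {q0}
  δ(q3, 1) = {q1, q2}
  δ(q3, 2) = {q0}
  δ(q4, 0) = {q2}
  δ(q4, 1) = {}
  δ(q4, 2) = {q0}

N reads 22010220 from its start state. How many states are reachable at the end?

2

Start: {q0}
read 2: {q0, q3}
read 2: {q0, q3}
read 0: {q0, q3}
read 1: {q1, q2, q3}
read 0: {q0, q2, q4}
read 2: {q0, q3}
read 2: {q0, q3}
read 0: {q0, q3}
Final reachable set {q0, q3} has 2 states.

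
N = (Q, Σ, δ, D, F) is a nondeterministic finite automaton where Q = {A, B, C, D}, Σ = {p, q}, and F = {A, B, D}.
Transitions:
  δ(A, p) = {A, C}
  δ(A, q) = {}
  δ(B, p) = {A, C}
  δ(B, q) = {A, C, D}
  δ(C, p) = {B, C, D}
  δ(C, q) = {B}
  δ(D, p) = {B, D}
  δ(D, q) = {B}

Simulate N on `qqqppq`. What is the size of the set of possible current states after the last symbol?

4

Start: {D}
read q: {B}
read q: {A, C, D}
read q: {B}
read p: {A, C}
read p: {A, B, C, D}
read q: {A, B, C, D}
Final reachable set {A, B, C, D} has 4 states.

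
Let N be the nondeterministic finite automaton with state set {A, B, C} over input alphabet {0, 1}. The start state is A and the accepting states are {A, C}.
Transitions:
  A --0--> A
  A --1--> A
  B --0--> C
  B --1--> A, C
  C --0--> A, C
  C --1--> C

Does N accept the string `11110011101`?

accepted

Start: {A}
read 1: {A}
read 1: {A}
read 1: {A}
read 1: {A}
read 0: {A}
read 0: {A}
read 1: {A}
read 1: {A}
read 1: {A}
read 0: {A}
read 1: {A}
Reachable ∩ accepting = {A} — nonempty.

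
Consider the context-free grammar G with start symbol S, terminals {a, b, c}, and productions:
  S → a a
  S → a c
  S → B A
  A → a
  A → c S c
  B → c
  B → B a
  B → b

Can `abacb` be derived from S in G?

no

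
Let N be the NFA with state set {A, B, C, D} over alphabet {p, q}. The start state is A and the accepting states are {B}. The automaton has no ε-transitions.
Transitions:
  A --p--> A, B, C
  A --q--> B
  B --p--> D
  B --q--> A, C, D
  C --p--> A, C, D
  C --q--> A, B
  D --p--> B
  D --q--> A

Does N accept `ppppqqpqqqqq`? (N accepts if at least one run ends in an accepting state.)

accepted

Start: {A}
read p: {A, B, C}
read p: {A, B, C, D}
read p: {A, B, C, D}
read p: {A, B, C, D}
read q: {A, B, C, D}
read q: {A, B, C, D}
read p: {A, B, C, D}
read q: {A, B, C, D}
read q: {A, B, C, D}
read q: {A, B, C, D}
read q: {A, B, C, D}
read q: {A, B, C, D}
Reachable ∩ accepting = {B} — nonempty.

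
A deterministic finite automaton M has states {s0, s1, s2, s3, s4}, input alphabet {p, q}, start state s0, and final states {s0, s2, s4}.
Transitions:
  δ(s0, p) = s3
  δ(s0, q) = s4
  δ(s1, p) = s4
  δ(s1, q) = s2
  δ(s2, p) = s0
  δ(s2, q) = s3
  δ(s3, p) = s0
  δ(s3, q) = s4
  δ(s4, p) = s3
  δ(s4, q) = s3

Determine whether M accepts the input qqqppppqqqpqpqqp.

accepted

s0 --q--> s4
s4 --q--> s3
s3 --q--> s4
s4 --p--> s3
s3 --p--> s0
s0 --p--> s3
s3 --p--> s0
s0 --q--> s4
s4 --q--> s3
s3 --q--> s4
s4 --p--> s3
s3 --q--> s4
s4 --p--> s3
s3 --q--> s4
s4 --q--> s3
s3 --p--> s0
End in state s0, which is an accepting state.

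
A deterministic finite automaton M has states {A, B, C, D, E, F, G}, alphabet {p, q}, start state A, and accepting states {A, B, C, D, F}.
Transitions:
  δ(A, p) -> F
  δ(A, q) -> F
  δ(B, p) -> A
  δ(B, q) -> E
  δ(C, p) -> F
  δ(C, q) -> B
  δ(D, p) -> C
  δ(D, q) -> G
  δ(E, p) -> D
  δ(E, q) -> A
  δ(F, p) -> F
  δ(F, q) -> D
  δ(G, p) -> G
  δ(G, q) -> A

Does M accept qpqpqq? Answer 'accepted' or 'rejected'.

rejected

A --q--> F
F --p--> F
F --q--> D
D --p--> C
C --q--> B
B --q--> E
End in state E, which is not an accepting state.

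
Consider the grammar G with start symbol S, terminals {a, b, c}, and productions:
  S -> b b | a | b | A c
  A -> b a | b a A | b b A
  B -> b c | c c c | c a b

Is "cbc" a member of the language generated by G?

no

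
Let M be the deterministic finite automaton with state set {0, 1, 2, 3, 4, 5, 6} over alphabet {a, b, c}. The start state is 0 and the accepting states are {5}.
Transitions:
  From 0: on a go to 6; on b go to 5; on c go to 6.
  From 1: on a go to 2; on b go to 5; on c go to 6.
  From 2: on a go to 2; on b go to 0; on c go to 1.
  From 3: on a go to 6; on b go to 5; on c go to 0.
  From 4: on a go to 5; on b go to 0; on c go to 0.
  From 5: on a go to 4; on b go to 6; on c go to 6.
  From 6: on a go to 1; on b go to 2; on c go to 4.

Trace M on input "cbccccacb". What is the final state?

0 --c--> 6
6 --b--> 2
2 --c--> 1
1 --c--> 6
6 --c--> 4
4 --c--> 0
0 --a--> 6
6 --c--> 4
4 --b--> 0

0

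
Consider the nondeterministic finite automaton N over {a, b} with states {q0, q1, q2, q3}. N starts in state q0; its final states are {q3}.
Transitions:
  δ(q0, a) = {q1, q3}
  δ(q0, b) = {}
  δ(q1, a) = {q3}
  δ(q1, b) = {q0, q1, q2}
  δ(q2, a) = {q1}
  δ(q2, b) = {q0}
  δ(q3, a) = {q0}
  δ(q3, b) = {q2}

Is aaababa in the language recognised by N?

accepted

Start: {q0}
read a: {q1, q3}
read a: {q0, q3}
read a: {q0, q1, q3}
read b: {q0, q1, q2}
read a: {q1, q3}
read b: {q0, q1, q2}
read a: {q1, q3}
Reachable ∩ accepting = {q3} — nonempty.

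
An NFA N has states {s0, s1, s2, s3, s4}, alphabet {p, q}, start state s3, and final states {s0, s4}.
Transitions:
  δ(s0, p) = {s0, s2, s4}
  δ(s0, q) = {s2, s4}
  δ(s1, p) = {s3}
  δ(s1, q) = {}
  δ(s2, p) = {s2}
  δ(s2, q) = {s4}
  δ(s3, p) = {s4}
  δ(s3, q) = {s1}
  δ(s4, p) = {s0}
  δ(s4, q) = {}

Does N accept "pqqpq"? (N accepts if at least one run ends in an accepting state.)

Start: {s3}
read p: {s4}
read q: {}
The reachable set is empty and stays empty for the remaining 3 symbols.
Reachable ∩ accepting = {} — empty.

rejected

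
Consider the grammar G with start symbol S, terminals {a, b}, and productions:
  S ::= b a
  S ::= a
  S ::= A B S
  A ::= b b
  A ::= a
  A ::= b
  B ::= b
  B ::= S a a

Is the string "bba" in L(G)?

yes

S ⇒ ABS ⇒ bBS ⇒ bbS ⇒ bba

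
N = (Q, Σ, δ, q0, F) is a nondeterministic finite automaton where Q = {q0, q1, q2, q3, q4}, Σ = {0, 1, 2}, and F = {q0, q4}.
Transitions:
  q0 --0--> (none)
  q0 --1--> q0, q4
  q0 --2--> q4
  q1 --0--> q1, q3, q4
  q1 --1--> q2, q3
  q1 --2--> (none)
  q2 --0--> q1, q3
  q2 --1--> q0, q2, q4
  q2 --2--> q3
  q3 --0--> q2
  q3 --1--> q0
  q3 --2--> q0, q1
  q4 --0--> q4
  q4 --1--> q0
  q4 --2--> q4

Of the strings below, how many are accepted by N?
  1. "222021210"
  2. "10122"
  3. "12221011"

"222021210": rejected
"10122": accepted
"12221011": rejected

1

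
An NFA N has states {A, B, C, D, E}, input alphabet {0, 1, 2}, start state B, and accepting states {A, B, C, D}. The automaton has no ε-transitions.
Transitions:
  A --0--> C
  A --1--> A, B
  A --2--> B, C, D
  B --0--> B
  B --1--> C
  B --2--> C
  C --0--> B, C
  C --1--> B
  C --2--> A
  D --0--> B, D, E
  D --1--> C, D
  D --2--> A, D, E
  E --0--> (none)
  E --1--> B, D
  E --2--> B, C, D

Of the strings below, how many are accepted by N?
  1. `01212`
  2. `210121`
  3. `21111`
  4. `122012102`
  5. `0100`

5

`01212`: accepted
`210121`: accepted
`21111`: accepted
`122012102`: accepted
`0100`: accepted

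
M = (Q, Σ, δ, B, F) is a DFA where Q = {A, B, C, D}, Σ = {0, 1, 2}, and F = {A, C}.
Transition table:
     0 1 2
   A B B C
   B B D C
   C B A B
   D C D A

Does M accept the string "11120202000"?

B --1--> D
D --1--> D
D --1--> D
D --2--> A
A --0--> B
B --2--> C
C --0--> B
B --2--> C
C --0--> B
B --0--> B
B --0--> B
End in state B, which is not an accepting state.

rejected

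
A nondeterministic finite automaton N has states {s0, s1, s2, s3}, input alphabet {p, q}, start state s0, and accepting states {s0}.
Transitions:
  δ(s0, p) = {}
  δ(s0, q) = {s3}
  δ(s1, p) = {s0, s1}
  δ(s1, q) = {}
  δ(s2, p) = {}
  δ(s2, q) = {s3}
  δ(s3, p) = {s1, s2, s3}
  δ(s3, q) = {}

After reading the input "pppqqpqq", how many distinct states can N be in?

0

Start: {s0}
read p: {}
The reachable set is empty and stays empty for the remaining 7 symbols.
Final reachable set {} has 0 states.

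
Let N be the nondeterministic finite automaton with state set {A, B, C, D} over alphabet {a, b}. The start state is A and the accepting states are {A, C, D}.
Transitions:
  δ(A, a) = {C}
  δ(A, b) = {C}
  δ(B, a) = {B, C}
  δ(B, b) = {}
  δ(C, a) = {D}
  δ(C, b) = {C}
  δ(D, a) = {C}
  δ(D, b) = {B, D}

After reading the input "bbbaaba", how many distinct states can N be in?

Start: {A}
read b: {C}
read b: {C}
read b: {C}
read a: {D}
read a: {C}
read b: {C}
read a: {D}
Final reachable set {D} has 1 state.

1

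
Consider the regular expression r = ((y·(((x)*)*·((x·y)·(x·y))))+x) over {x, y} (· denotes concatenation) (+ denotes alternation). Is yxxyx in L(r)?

no

Neither (y·(((x)*)*·((x·y)·(x·y)))) nor x matches yxxyx.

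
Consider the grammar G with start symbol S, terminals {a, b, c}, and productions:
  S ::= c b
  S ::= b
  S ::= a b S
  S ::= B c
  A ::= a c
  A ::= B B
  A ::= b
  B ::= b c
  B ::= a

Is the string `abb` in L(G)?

S ⇒ abS ⇒ abb

yes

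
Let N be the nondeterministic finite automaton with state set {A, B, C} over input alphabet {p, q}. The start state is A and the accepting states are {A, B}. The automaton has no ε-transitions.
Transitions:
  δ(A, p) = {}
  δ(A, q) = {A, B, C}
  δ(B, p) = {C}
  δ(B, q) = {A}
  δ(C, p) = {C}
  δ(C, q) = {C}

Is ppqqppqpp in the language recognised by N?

Start: {A}
read p: {}
The reachable set is empty and stays empty for the remaining 8 symbols.
Reachable ∩ accepting = {} — empty.

rejected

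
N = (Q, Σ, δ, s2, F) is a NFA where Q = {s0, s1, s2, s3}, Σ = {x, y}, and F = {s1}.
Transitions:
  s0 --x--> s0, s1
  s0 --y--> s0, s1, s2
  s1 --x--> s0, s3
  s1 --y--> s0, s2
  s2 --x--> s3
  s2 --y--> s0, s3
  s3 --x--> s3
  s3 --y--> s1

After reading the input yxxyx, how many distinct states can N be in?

Start: {s2}
read y: {s0, s3}
read x: {s0, s1, s3}
read x: {s0, s1, s3}
read y: {s0, s1, s2}
read x: {s0, s1, s3}
Final reachable set {s0, s1, s3} has 3 states.

3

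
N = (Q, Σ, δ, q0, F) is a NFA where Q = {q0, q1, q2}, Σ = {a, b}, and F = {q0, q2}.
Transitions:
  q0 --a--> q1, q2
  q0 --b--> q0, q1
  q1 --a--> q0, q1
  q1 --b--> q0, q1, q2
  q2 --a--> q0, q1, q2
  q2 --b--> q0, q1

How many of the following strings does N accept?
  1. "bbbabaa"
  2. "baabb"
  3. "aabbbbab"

"bbbabaa": accepted
"baabb": accepted
"aabbbbab": accepted

3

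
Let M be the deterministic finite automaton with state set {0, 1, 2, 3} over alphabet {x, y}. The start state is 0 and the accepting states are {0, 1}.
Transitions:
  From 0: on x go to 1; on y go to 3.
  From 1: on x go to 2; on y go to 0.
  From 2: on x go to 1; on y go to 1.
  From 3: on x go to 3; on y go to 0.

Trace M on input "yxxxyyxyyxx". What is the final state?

3

0 --y--> 3
3 --x--> 3
3 --x--> 3
3 --x--> 3
3 --y--> 0
0 --y--> 3
3 --x--> 3
3 --y--> 0
0 --y--> 3
3 --x--> 3
3 --x--> 3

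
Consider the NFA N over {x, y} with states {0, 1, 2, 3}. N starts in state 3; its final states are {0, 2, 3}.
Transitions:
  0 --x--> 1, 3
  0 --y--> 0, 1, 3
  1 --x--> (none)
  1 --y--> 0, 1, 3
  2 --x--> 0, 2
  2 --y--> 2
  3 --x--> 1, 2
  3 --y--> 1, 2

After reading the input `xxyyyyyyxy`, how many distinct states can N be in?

Start: {3}
read x: {1, 2}
read x: {0, 2}
read y: {0, 1, 2, 3}
read y: {0, 1, 2, 3}
read y: {0, 1, 2, 3}
read y: {0, 1, 2, 3}
read y: {0, 1, 2, 3}
read y: {0, 1, 2, 3}
read x: {0, 1, 2, 3}
read y: {0, 1, 2, 3}
Final reachable set {0, 1, 2, 3} has 4 states.

4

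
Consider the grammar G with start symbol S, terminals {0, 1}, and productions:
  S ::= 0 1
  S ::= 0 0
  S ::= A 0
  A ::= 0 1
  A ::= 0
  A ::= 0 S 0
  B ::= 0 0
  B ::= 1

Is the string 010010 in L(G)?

no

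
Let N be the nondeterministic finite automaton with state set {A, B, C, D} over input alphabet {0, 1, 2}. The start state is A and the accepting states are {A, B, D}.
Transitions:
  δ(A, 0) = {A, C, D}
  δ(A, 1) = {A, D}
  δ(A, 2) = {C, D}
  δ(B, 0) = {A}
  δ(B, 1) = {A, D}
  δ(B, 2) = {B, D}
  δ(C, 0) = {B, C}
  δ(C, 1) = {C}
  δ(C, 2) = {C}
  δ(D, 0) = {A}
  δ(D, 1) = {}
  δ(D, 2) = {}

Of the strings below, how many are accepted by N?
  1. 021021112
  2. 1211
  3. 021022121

021021112: accepted
1211: rejected
021022121: rejected

1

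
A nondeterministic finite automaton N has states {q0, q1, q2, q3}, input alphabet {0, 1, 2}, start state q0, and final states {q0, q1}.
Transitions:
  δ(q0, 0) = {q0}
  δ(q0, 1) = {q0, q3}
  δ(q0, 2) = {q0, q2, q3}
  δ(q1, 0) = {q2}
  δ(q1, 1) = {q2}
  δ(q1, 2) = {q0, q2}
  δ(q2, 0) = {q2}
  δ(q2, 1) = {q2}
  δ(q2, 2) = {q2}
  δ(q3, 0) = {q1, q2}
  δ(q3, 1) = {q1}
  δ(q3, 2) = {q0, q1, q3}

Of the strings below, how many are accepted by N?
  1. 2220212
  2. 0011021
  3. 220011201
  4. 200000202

4

2220212: accepted
0011021: accepted
220011201: accepted
200000202: accepted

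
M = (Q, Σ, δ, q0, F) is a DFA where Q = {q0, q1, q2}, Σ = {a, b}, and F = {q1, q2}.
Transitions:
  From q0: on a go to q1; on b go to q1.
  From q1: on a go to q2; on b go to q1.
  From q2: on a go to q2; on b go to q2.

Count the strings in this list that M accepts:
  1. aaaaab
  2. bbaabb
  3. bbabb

3

aaaaab: accepted
bbaabb: accepted
bbabb: accepted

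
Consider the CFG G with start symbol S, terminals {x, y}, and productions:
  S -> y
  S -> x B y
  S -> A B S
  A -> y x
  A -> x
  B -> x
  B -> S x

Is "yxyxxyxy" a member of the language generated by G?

S ⇒ ABS ⇒ yxBS ⇒ yxSxS ⇒ yxyxS ⇒ yxyxxBy ⇒ yxyxxSxy ⇒ yxyxxyxy

yes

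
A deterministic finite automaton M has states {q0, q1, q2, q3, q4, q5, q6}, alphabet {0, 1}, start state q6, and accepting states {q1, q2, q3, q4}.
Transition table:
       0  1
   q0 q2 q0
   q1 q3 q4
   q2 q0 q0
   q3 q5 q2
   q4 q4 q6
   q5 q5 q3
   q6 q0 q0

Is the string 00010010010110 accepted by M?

q6 --0--> q0
q0 --0--> q2
q2 --0--> q0
q0 --1--> q0
q0 --0--> q2
q2 --0--> q0
q0 --1--> q0
q0 --0--> q2
q2 --0--> q0
q0 --1--> q0
q0 --0--> q2
q2 --1--> q0
q0 --1--> q0
q0 --0--> q2
End in state q2, which is an accepting state.

accepted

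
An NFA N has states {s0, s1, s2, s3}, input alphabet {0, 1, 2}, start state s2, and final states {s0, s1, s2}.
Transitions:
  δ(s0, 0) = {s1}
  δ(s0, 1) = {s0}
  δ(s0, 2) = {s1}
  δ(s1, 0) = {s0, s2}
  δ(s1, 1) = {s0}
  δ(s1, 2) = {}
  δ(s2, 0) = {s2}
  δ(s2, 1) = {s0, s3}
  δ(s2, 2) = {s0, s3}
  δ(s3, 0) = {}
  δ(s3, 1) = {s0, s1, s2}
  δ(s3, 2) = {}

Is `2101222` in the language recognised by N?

Start: {s2}
read 2: {s0, s3}
read 1: {s0, s1, s2}
read 0: {s0, s1, s2}
read 1: {s0, s3}
read 2: {s1}
read 2: {}
The reachable set is empty and stays empty for the remaining 1 symbol.
Reachable ∩ accepting = {} — empty.

rejected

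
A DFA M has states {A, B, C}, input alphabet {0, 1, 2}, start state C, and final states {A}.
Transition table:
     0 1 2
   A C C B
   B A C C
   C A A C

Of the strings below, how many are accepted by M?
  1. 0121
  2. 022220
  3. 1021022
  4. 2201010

0121: accepted
022220: accepted
1021022: rejected
2201010: accepted

3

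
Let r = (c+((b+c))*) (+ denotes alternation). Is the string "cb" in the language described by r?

yes

The right alternative ((b+c))* matches cb.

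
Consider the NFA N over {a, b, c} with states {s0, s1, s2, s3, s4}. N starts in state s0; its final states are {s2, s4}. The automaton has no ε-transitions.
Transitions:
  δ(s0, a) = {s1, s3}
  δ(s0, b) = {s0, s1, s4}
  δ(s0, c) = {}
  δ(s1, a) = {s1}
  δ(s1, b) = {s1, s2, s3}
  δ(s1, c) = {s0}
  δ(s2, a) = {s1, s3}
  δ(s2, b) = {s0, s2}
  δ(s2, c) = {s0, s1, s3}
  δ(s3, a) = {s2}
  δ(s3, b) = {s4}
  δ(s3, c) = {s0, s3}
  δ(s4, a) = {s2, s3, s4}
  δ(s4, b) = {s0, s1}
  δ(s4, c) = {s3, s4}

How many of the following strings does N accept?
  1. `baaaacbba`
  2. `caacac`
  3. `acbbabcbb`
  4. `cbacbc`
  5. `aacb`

`baaaacbba`: accepted
`caacac`: rejected
`acbbabcbb`: accepted
`cbacbc`: rejected
`aacb`: accepted

3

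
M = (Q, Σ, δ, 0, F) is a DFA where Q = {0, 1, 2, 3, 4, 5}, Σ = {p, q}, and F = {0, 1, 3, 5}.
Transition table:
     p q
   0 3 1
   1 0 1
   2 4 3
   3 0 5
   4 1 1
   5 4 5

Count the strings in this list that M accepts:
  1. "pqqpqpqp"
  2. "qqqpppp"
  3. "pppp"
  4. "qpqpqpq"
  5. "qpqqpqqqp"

5

"pqqpqpqp": accepted
"qqqpppp": accepted
"pppp": accepted
"qpqpqpq": accepted
"qpqqpqqqp": accepted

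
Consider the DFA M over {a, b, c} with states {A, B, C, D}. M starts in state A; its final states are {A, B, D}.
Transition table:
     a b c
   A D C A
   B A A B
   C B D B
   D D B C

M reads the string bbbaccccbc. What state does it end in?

A --b--> C
C --b--> D
D --b--> B
B --a--> A
A --c--> A
A --c--> A
A --c--> A
A --c--> A
A --b--> C
C --c--> B

B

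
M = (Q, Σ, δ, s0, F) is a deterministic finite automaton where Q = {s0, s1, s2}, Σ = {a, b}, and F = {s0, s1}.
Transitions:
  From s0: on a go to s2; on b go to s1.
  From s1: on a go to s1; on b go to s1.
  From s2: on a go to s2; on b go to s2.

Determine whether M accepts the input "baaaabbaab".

s0 --b--> s1
s1 --a--> s1
s1 --a--> s1
s1 --a--> s1
s1 --a--> s1
s1 --b--> s1
s1 --b--> s1
s1 --a--> s1
s1 --a--> s1
s1 --b--> s1
End in state s1, which is an accepting state.

accepted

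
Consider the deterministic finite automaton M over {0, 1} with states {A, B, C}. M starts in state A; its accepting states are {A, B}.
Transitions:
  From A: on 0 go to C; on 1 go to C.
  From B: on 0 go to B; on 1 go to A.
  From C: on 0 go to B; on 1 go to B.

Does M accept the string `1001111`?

accepted

A --1--> C
C --0--> B
B --0--> B
B --1--> A
A --1--> C
C --1--> B
B --1--> A
End in state A, which is an accepting state.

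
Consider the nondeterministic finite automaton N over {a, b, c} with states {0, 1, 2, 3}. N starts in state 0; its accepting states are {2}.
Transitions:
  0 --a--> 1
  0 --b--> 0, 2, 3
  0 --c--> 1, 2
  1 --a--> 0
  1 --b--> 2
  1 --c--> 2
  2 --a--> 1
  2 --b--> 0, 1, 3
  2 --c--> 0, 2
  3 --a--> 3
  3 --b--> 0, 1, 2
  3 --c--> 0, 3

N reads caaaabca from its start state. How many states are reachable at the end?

3

Start: {0}
read c: {1, 2}
read a: {0, 1}
read a: {0, 1}
read a: {0, 1}
read a: {0, 1}
read b: {0, 2, 3}
read c: {0, 1, 2, 3}
read a: {0, 1, 3}
Final reachable set {0, 1, 3} has 3 states.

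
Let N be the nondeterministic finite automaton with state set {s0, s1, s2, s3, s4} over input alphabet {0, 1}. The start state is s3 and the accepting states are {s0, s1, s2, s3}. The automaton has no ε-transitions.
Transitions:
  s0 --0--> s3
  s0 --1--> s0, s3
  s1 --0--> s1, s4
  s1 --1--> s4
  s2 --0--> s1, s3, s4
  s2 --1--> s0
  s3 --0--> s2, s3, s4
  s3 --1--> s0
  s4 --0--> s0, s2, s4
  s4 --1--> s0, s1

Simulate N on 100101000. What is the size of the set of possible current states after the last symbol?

Start: {s3}
read 1: {s0}
read 0: {s3}
read 0: {s2, s3, s4}
read 1: {s0, s1}
read 0: {s1, s3, s4}
read 1: {s0, s1, s4}
read 0: {s0, s1, s2, s3, s4}
read 0: {s0, s1, s2, s3, s4}
read 0: {s0, s1, s2, s3, s4}
Final reachable set {s0, s1, s2, s3, s4} has 5 states.

5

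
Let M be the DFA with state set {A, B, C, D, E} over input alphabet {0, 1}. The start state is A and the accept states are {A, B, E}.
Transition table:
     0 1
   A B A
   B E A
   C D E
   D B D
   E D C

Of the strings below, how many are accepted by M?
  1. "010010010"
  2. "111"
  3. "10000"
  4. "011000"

3

"010010010": accepted
"111": accepted
"10000": accepted
"011000": rejected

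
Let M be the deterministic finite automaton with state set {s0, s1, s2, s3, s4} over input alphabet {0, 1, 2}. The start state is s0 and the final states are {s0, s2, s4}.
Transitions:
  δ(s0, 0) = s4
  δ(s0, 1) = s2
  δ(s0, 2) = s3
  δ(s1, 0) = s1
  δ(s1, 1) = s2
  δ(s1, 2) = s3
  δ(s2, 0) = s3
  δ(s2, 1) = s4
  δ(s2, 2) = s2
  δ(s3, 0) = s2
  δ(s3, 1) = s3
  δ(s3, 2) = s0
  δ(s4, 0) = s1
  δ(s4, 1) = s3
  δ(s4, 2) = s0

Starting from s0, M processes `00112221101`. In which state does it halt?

s2

s0 --0--> s4
s4 --0--> s1
s1 --1--> s2
s2 --1--> s4
s4 --2--> s0
s0 --2--> s3
s3 --2--> s0
s0 --1--> s2
s2 --1--> s4
s4 --0--> s1
s1 --1--> s2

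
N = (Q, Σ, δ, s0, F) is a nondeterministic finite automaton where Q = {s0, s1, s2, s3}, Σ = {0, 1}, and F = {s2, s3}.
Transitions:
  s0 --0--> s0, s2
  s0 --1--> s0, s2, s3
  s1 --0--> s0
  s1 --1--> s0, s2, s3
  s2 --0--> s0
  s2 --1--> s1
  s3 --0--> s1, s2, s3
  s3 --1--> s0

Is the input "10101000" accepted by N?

accepted

Start: {s0}
read 1: {s0, s2, s3}
read 0: {s0, s1, s2, s3}
read 1: {s0, s1, s2, s3}
read 0: {s0, s1, s2, s3}
read 1: {s0, s1, s2, s3}
read 0: {s0, s1, s2, s3}
read 0: {s0, s1, s2, s3}
read 0: {s0, s1, s2, s3}
Reachable ∩ accepting = {s2, s3} — nonempty.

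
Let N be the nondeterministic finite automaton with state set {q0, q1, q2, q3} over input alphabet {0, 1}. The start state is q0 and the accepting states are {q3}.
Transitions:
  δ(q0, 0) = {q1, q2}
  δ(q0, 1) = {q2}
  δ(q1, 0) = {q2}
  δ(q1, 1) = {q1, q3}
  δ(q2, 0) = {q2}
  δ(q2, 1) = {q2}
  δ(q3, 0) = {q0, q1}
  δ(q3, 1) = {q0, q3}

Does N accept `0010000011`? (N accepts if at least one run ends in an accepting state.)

rejected

Start: {q0}
read 0: {q1, q2}
read 0: {q2}
read 1: {q2}
read 0: {q2}
read 0: {q2}
read 0: {q2}
read 0: {q2}
read 0: {q2}
read 1: {q2}
read 1: {q2}
Reachable ∩ accepting = {} — empty.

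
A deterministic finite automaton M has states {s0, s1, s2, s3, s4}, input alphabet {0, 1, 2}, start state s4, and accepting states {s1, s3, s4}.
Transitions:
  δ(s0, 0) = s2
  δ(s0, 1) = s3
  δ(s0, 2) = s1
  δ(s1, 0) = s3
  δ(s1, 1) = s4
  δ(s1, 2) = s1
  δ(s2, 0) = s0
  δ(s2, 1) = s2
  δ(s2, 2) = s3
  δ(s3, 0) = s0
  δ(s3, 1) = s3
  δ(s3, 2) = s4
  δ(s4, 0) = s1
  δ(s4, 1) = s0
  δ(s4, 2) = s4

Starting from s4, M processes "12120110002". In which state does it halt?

s4 --1--> s0
s0 --2--> s1
s1 --1--> s4
s4 --2--> s4
s4 --0--> s1
s1 --1--> s4
s4 --1--> s0
s0 --0--> s2
s2 --0--> s0
s0 --0--> s2
s2 --2--> s3

s3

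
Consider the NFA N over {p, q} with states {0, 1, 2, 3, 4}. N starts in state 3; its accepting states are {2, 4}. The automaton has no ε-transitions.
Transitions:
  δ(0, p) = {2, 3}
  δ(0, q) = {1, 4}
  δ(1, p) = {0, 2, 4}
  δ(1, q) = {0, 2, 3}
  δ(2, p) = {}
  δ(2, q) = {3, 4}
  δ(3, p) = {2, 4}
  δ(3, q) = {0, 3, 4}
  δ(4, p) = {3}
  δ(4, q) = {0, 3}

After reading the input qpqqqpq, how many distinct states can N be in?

4

Start: {3}
read q: {0, 3, 4}
read p: {2, 3, 4}
read q: {0, 3, 4}
read q: {0, 1, 3, 4}
read q: {0, 1, 2, 3, 4}
read p: {0, 2, 3, 4}
read q: {0, 1, 3, 4}
Final reachable set {0, 1, 3, 4} has 4 states.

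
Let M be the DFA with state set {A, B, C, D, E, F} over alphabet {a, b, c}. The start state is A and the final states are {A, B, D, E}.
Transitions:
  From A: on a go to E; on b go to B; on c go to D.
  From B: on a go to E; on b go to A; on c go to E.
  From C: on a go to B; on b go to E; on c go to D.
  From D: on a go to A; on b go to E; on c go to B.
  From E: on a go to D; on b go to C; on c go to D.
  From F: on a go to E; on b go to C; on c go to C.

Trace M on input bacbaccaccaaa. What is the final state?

E

A --b--> B
B --a--> E
E --c--> D
D --b--> E
E --a--> D
D --c--> B
B --c--> E
E --a--> D
D --c--> B
B --c--> E
E --a--> D
D --a--> A
A --a--> E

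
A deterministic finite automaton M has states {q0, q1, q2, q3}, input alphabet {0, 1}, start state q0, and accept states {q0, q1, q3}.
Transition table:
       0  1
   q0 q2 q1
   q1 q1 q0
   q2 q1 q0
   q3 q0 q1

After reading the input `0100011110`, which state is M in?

q1

q0 --0--> q2
q2 --1--> q0
q0 --0--> q2
q2 --0--> q1
q1 --0--> q1
q1 --1--> q0
q0 --1--> q1
q1 --1--> q0
q0 --1--> q1
q1 --0--> q1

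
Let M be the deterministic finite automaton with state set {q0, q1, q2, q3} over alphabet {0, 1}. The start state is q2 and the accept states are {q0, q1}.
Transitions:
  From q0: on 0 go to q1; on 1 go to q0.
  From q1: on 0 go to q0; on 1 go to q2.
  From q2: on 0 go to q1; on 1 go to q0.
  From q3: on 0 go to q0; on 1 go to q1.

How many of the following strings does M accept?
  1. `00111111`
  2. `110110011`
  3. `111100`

`00111111`: accepted
`110110011`: accepted
`111100`: accepted

3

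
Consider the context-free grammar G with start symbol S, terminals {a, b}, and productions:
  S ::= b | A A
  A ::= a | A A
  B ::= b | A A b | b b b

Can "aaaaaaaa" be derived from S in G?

S ⇒ AA ⇒ AAA ⇒ AAAA ⇒ AAAAA ⇒ AAAAAA ⇒ AAAAAAA ⇒ AAAAAAAA ⇒ aAAAAAAA ⇒ aaAAAAAA ⇒ aaaAAAAA ⇒ aaaaAAAA ⇒ aaaaaAAA ⇒ aaaaaaAA ⇒ aaaaaaaA ⇒ aaaaaaaa

yes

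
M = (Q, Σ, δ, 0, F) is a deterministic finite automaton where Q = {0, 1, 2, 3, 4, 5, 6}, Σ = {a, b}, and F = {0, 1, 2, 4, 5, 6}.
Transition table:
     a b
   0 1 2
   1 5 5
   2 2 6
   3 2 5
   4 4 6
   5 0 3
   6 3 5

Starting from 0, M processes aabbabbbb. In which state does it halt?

3

0 --a--> 1
1 --a--> 5
5 --b--> 3
3 --b--> 5
5 --a--> 0
0 --b--> 2
2 --b--> 6
6 --b--> 5
5 --b--> 3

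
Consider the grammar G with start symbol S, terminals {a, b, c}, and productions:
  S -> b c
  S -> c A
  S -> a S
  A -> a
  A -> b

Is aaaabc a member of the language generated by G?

S ⇒ aS ⇒ aaS ⇒ aaaS ⇒ aaaaS ⇒ aaaabc

yes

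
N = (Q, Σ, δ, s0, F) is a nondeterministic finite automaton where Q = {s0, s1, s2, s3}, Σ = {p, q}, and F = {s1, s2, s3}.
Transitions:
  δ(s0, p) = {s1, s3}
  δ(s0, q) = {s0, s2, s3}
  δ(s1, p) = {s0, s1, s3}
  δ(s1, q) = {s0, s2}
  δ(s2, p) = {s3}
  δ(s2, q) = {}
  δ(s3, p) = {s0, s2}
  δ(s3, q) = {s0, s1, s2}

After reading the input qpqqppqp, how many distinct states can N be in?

Start: {s0}
read q: {s0, s2, s3}
read p: {s0, s1, s2, s3}
read q: {s0, s1, s2, s3}
read q: {s0, s1, s2, s3}
read p: {s0, s1, s2, s3}
read p: {s0, s1, s2, s3}
read q: {s0, s1, s2, s3}
read p: {s0, s1, s2, s3}
Final reachable set {s0, s1, s2, s3} has 4 states.

4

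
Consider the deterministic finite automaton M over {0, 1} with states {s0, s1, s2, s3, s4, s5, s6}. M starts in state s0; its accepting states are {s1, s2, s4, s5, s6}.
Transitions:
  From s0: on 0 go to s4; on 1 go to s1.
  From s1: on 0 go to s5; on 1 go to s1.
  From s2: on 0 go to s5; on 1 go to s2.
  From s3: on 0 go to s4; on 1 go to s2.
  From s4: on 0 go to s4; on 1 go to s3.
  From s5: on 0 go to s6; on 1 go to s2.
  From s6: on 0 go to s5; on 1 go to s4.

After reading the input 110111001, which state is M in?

s4

s0 --1--> s1
s1 --1--> s1
s1 --0--> s5
s5 --1--> s2
s2 --1--> s2
s2 --1--> s2
s2 --0--> s5
s5 --0--> s6
s6 --1--> s4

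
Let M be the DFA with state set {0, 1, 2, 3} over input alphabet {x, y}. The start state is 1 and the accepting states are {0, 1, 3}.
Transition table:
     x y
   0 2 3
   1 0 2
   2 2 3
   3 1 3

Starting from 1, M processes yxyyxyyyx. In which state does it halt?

1

1 --y--> 2
2 --x--> 2
2 --y--> 3
3 --y--> 3
3 --x--> 1
1 --y--> 2
2 --y--> 3
3 --y--> 3
3 --x--> 1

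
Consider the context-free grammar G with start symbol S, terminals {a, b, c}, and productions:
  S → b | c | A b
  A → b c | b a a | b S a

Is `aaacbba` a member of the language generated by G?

no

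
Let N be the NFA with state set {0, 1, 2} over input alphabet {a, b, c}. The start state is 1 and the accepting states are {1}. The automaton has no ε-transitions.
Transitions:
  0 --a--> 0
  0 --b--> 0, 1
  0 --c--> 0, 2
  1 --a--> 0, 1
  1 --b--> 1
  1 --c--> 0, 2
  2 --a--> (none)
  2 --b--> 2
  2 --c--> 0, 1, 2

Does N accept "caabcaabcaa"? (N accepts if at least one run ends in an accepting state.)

Start: {1}
read c: {0, 2}
read a: {0}
read a: {0}
read b: {0, 1}
read c: {0, 2}
read a: {0}
read a: {0}
read b: {0, 1}
read c: {0, 2}
read a: {0}
read a: {0}
Reachable ∩ accepting = {} — empty.

rejected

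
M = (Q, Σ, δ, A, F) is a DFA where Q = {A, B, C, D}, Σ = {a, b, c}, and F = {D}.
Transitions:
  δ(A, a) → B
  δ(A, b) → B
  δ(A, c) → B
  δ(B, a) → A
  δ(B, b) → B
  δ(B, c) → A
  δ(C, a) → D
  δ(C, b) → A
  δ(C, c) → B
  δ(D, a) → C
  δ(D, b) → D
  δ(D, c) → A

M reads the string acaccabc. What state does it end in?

A --a--> B
B --c--> A
A --a--> B
B --c--> A
A --c--> B
B --a--> A
A --b--> B
B --c--> A

A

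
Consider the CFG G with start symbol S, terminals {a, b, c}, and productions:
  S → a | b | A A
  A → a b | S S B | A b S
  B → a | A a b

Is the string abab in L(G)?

S ⇒ AA ⇒ abA ⇒ abab

yes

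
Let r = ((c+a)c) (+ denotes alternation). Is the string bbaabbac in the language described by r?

no

No split of bbaabbac into u·v has (c+a) matching u and c matching v.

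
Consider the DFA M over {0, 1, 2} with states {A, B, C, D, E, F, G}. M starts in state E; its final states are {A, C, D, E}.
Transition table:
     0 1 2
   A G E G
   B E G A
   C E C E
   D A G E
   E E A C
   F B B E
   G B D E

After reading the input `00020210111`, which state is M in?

A

E --0--> E
E --0--> E
E --0--> E
E --2--> C
C --0--> E
E --2--> C
C --1--> C
C --0--> E
E --1--> A
A --1--> E
E --1--> A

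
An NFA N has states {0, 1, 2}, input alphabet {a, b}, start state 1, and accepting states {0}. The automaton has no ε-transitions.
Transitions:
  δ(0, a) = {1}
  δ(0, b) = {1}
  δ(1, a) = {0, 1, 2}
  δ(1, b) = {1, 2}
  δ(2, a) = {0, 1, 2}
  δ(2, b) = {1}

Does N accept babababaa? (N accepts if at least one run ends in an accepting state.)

Start: {1}
read b: {1, 2}
read a: {0, 1, 2}
read b: {1, 2}
read a: {0, 1, 2}
read b: {1, 2}
read a: {0, 1, 2}
read b: {1, 2}
read a: {0, 1, 2}
read a: {0, 1, 2}
Reachable ∩ accepting = {0} — nonempty.

accepted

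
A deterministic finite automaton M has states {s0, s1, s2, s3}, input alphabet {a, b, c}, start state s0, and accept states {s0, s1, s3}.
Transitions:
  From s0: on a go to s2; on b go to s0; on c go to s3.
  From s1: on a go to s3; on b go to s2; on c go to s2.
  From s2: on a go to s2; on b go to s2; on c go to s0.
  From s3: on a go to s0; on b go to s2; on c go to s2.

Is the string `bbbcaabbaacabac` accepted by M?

s0 --b--> s0
s0 --b--> s0
s0 --b--> s0
s0 --c--> s3
s3 --a--> s0
s0 --a--> s2
s2 --b--> s2
s2 --b--> s2
s2 --a--> s2
s2 --a--> s2
s2 --c--> s0
s0 --a--> s2
s2 --b--> s2
s2 --a--> s2
s2 --c--> s0
End in state s0, which is an accepting state.

accepted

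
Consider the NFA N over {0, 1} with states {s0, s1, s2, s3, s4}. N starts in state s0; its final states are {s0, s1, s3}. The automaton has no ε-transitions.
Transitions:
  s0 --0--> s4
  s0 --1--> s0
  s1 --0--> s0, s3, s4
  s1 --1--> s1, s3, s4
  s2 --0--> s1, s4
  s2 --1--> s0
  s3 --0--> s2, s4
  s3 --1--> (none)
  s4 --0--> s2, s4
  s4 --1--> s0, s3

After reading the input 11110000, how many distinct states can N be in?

Start: {s0}
read 1: {s0}
read 1: {s0}
read 1: {s0}
read 1: {s0}
read 0: {s4}
read 0: {s2, s4}
read 0: {s1, s2, s4}
read 0: {s0, s1, s2, s3, s4}
Final reachable set {s0, s1, s2, s3, s4} has 5 states.

5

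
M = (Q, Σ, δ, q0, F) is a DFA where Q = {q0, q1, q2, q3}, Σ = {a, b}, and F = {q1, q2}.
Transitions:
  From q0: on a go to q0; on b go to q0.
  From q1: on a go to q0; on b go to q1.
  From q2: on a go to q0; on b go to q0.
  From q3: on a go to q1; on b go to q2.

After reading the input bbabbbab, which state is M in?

q0 --b--> q0
q0 --b--> q0
q0 --a--> q0
q0 --b--> q0
q0 --b--> q0
q0 --b--> q0
q0 --a--> q0
q0 --b--> q0

q0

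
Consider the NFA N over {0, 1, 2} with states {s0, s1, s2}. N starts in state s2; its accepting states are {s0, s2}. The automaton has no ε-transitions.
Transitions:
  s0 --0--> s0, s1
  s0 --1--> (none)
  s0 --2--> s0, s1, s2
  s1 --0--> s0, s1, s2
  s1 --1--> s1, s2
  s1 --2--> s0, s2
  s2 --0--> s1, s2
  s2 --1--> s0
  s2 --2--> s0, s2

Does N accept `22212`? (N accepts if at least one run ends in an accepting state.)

accepted

Start: {s2}
read 2: {s0, s2}
read 2: {s0, s1, s2}
read 2: {s0, s1, s2}
read 1: {s0, s1, s2}
read 2: {s0, s1, s2}
Reachable ∩ accepting = {s0, s2} — nonempty.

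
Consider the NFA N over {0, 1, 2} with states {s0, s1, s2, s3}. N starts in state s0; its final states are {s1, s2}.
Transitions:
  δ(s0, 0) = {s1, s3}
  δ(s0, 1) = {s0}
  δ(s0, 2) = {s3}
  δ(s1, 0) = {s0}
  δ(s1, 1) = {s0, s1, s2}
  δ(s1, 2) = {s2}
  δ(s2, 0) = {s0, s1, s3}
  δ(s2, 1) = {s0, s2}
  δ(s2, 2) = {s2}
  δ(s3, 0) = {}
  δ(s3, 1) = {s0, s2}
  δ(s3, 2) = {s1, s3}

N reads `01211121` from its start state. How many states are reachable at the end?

2

Start: {s0}
read 0: {s1, s3}
read 1: {s0, s1, s2}
read 2: {s2, s3}
read 1: {s0, s2}
read 1: {s0, s2}
read 1: {s0, s2}
read 2: {s2, s3}
read 1: {s0, s2}
Final reachable set {s0, s2} has 2 states.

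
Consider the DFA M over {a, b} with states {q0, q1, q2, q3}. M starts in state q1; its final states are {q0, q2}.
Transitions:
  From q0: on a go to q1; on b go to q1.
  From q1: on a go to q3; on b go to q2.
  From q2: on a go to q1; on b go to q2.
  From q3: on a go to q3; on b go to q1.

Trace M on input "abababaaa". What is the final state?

q1 --a--> q3
q3 --b--> q1
q1 --a--> q3
q3 --b--> q1
q1 --a--> q3
q3 --b--> q1
q1 --a--> q3
q3 --a--> q3
q3 --a--> q3

q3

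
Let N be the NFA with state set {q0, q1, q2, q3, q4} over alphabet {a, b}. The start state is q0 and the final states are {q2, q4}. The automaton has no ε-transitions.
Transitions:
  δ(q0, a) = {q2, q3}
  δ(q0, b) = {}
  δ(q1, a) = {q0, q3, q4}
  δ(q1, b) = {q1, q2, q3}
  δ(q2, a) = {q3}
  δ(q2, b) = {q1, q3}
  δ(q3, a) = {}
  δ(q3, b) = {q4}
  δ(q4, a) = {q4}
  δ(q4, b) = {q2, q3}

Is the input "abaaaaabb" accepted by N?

accepted

Start: {q0}
read a: {q2, q3}
read b: {q1, q3, q4}
read a: {q0, q3, q4}
read a: {q2, q3, q4}
read a: {q3, q4}
read a: {q4}
read a: {q4}
read b: {q2, q3}
read b: {q1, q3, q4}
Reachable ∩ accepting = {q4} — nonempty.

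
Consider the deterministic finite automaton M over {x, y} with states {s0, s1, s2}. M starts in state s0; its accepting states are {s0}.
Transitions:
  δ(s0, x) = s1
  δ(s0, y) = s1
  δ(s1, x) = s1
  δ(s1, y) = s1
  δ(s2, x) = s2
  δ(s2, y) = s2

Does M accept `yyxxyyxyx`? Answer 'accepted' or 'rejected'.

s0 --y--> s1
s1 --y--> s1
s1 --x--> s1
s1 --x--> s1
s1 --y--> s1
s1 --y--> s1
s1 --x--> s1
s1 --y--> s1
s1 --x--> s1
End in state s1, which is not an accepting state.

rejected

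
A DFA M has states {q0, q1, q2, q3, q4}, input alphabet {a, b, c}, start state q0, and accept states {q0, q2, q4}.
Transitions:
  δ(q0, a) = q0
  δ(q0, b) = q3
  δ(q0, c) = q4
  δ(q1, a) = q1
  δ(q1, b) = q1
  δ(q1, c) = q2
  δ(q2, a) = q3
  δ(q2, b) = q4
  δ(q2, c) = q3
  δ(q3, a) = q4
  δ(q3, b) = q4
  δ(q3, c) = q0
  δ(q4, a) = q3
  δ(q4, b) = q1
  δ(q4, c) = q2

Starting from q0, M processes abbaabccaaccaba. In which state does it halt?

q0 --a--> q0
q0 --b--> q3
q3 --b--> q4
q4 --a--> q3
q3 --a--> q4
q4 --b--> q1
q1 --c--> q2
q2 --c--> q3
q3 --a--> q4
q4 --a--> q3
q3 --c--> q0
q0 --c--> q4
q4 --a--> q3
q3 --b--> q4
q4 --a--> q3

q3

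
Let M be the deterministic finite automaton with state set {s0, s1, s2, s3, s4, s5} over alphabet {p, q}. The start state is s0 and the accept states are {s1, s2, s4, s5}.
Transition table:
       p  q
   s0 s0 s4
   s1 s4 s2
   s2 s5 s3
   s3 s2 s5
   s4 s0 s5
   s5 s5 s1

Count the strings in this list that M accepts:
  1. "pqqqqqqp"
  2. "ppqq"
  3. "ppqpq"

"pqqqqqqp": accepted
"ppqq": accepted
"ppqpq": accepted

3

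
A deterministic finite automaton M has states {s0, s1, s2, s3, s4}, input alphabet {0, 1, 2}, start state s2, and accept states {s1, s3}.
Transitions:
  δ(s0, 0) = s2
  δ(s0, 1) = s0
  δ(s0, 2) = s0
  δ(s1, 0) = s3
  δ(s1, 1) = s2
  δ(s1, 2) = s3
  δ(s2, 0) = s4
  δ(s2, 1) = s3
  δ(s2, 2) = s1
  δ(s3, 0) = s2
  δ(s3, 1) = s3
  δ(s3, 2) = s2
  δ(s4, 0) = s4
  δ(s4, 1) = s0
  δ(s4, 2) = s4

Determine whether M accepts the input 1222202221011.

s2 --1--> s3
s3 --2--> s2
s2 --2--> s1
s1 --2--> s3
s3 --2--> s2
s2 --0--> s4
s4 --2--> s4
s4 --2--> s4
s4 --2--> s4
s4 --1--> s0
s0 --0--> s2
s2 --1--> s3
s3 --1--> s3
End in state s3, which is an accepting state.

accepted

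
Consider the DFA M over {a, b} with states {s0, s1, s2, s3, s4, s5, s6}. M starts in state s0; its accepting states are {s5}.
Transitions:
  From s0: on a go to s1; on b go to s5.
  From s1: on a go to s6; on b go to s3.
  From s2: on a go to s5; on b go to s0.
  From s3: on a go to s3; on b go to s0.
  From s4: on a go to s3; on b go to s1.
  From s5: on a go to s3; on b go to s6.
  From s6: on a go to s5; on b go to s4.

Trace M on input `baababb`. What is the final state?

s0

s0 --b--> s5
s5 --a--> s3
s3 --a--> s3
s3 --b--> s0
s0 --a--> s1
s1 --b--> s3
s3 --b--> s0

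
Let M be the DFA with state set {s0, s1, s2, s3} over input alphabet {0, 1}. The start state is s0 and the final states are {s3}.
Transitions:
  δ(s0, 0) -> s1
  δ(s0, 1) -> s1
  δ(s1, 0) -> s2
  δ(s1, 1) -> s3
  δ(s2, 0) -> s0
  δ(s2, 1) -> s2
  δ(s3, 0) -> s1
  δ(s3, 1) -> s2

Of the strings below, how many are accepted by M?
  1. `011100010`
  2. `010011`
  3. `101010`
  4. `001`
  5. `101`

0

`011100010`: rejected
`010011`: rejected
`101010`: rejected
`001`: rejected
`101`: rejected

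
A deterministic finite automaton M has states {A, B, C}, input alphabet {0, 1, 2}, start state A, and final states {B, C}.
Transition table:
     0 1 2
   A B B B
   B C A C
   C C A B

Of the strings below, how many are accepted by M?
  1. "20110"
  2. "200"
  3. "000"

3

"20110": accepted
"200": accepted
"000": accepted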